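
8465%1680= 65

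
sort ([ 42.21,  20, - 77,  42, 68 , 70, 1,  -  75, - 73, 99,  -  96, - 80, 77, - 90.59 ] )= [  -  96,-90.59 , - 80, - 77,-75,-73,1,20,42,  42.21, 68, 70, 77, 99]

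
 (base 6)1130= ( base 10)270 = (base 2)100001110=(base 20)da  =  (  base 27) a0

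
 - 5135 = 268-5403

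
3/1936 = 3/1936 = 0.00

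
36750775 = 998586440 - 961835665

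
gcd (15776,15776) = 15776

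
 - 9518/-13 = 9518/13 = 732.15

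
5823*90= 524070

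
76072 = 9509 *8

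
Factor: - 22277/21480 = - 2^( - 3 )*3^( - 1)*5^(- 1 )*179^( - 1 )*22277^1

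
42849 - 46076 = -3227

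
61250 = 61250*1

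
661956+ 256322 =918278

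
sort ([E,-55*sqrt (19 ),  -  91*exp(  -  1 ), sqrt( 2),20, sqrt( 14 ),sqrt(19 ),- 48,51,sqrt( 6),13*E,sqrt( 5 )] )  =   [ - 55*sqrt( 19 ), -48 , - 91 * exp( - 1) , sqrt (2), sqrt(5) , sqrt(6),E,sqrt( 14),sqrt(19),20,13 *E , 51 ] 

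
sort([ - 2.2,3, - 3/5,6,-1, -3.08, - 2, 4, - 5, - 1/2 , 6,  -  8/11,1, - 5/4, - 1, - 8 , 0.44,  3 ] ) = [-8, - 5, - 3.08, - 2.2, - 2, - 5/4, - 1, - 1, - 8/11, - 3/5, - 1/2,0.44, 1,  3,3, 4,  6,  6 ]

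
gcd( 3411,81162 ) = 9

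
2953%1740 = 1213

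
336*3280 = 1102080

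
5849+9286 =15135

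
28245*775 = 21889875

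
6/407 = 6/407 = 0.01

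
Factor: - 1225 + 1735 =2^1*3^1*5^1*17^1  =  510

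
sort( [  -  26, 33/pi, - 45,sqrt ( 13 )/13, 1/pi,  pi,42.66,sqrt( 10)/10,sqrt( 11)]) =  [-45, -26,sqrt(13)/13, sqrt( 10 ) /10, 1/pi,pi, sqrt( 11 ), 33/pi,42.66] 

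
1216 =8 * 152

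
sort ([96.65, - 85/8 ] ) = [  -  85/8,96.65 ] 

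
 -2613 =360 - 2973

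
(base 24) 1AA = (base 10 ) 826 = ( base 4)30322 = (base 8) 1472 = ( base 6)3454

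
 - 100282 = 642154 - 742436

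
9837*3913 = 38492181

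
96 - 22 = 74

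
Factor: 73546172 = 2^2*7^1*2626649^1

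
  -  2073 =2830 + -4903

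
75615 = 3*25205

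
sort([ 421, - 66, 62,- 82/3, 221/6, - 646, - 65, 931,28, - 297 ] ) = [ - 646, - 297,  -  66, - 65, - 82/3,28, 221/6,62,421,931 ] 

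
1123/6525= 1123/6525 = 0.17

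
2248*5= 11240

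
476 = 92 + 384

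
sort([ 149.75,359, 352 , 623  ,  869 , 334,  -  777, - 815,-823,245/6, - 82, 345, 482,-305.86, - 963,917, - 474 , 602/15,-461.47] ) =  [-963, - 823,  -  815,  -  777 , - 474, - 461.47, - 305.86,  -  82,  602/15,  245/6, 149.75,334, 345,352 , 359, 482, 623, 869,  917]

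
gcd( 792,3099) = 3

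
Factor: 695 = 5^1*139^1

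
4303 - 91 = 4212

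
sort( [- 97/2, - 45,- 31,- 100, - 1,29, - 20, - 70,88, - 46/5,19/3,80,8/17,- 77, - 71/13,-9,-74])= [ - 100, - 77,- 74, - 70, - 97/2, - 45, - 31,-20, - 46/5, -9, - 71/13 , - 1,8/17,19/3 , 29, 80,88 ] 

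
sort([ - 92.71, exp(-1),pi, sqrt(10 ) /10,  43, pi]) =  [ -92.71, sqrt(10)/10,exp( - 1), pi,  pi,43 ]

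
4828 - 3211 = 1617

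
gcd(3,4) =1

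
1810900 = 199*9100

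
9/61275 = 3/20425=0.00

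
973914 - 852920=120994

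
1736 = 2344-608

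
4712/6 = 2356/3 = 785.33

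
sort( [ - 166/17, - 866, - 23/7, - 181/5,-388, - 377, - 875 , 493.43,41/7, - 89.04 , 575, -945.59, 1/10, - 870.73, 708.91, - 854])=[- 945.59, - 875,-870.73,-866, - 854, - 388,-377, - 89.04, - 181/5, - 166/17, - 23/7, 1/10,41/7, 493.43, 575, 708.91]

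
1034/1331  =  94/121 =0.78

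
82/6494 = 41/3247= 0.01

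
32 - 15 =17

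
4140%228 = 36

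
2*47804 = 95608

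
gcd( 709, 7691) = 1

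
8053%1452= 793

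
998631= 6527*153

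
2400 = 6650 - 4250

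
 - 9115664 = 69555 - 9185219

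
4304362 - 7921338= - 3616976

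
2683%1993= 690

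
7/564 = 7/564  =  0.01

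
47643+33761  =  81404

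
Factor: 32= 2^5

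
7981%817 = 628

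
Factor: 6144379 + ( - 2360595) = 2^3 *79^1*5987^1 = 3783784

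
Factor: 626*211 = 132086 =2^1*211^1*313^1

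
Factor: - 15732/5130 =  - 46/15 = - 2^1*3^( - 1 )* 5^( - 1)*23^1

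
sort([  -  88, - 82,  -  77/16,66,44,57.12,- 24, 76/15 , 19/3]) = [ -88, - 82, - 24, - 77/16, 76/15, 19/3 , 44,57.12,66 ]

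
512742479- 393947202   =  118795277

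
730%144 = 10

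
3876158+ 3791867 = 7668025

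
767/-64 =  - 12 + 1/64 = - 11.98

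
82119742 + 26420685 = 108540427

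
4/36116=1/9029 = 0.00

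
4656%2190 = 276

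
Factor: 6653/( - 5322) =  - 2^ (-1 ) * 3^(-1 ) *887^(-1)*6653^1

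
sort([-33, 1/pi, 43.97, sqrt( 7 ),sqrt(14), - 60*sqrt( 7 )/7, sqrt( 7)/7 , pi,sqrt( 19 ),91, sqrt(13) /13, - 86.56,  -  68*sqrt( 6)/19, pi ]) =[ - 86.56, - 33,-60 *sqrt( 7)/7, - 68*sqrt(6) /19,  sqrt( 13)/13, 1/pi,sqrt( 7)/7, sqrt( 7),pi, pi,sqrt( 14 ),sqrt( 19), 43.97,91 ]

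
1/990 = 1/990 = 0.00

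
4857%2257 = 343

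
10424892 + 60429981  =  70854873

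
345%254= 91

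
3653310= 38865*94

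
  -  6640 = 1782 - 8422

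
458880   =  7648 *60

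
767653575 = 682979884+84673691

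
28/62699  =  4/8957 = 0.00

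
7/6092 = 7/6092 = 0.00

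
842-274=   568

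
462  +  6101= 6563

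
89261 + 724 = 89985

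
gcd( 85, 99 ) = 1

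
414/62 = 6+21/31 = 6.68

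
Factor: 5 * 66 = 330 = 2^1*3^1 * 5^1*11^1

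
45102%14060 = 2922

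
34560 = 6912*5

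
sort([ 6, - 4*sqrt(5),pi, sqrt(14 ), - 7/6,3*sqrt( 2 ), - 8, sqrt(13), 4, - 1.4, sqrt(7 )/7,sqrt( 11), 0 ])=[ - 4*sqrt( 5), - 8,-1.4, - 7/6,0 , sqrt(7 )/7, pi, sqrt(11 ) , sqrt( 13 ) , sqrt( 14 ) , 4, 3*sqrt(2),  6]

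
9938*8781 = 87265578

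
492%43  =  19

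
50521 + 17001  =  67522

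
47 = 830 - 783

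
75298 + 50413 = 125711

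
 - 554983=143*( - 3881) 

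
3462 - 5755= - 2293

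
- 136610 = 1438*(-95) 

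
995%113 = 91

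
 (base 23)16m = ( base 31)m7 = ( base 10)689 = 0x2b1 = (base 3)221112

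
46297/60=46297/60 = 771.62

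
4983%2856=2127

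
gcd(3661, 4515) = 7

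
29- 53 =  - 24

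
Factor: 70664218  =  2^1*47^1*751747^1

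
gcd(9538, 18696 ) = 38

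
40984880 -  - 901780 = 41886660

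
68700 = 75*916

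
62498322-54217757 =8280565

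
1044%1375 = 1044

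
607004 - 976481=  - 369477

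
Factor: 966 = 2^1*3^1 *7^1*23^1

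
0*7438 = 0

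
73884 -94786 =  - 20902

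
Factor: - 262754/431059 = -2^1*79^1 * 223^( - 1)*1663^1*1933^( - 1)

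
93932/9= 93932/9 = 10436.89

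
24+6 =30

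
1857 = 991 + 866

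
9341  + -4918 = 4423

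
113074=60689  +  52385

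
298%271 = 27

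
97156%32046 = 1018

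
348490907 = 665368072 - 316877165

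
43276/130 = 332 + 58/65 = 332.89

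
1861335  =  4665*399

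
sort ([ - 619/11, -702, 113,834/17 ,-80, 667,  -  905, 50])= [ - 905 , - 702 ,  -  80, - 619/11, 834/17,50,113, 667]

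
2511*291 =730701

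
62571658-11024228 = 51547430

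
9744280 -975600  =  8768680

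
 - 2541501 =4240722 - 6782223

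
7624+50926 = 58550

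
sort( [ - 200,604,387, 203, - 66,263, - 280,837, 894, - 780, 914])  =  [-780, - 280 , - 200, - 66,203 , 263, 387 , 604,837 , 894,914 ] 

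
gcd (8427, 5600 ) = 1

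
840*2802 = 2353680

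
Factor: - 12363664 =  - 2^4*449^1*1721^1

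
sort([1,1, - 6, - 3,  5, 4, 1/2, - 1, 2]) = [ -6,  -  3, - 1, 1/2, 1, 1, 2,4, 5 ]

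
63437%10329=1463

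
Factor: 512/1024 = 2^(-1)  =  1/2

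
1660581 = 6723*247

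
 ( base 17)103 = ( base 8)444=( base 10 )292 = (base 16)124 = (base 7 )565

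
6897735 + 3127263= 10024998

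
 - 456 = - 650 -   -  194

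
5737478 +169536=5907014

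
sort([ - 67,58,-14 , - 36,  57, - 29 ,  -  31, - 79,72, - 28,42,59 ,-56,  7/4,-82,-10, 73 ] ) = [ - 82,  -  79, - 67,-56, - 36, - 31, - 29, - 28 , - 14,-10,7/4,42,57,58, 59 , 72, 73 ] 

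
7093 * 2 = 14186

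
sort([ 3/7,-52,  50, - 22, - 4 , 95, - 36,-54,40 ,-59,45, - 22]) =[ - 59, - 54 , - 52, - 36, - 22,- 22, - 4,3/7, 40,45,50, 95]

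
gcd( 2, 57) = 1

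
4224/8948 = 1056/2237 = 0.47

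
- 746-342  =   - 1088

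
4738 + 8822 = 13560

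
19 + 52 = 71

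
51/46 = 51/46=1.11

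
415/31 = 415/31=13.39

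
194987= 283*689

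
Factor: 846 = 2^1*3^2*47^1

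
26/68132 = 13/34066 = 0.00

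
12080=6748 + 5332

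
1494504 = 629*2376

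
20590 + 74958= 95548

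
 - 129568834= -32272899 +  - 97295935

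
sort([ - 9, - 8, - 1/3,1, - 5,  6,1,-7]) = [ - 9, - 8, -7, - 5, - 1/3, 1,  1,  6] 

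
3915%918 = 243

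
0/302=0 = 0.00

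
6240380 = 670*9314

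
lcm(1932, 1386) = 63756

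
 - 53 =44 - 97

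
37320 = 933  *40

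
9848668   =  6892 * 1429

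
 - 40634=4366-45000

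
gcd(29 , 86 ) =1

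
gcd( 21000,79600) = 200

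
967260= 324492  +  642768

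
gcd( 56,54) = 2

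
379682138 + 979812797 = 1359494935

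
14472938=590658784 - 576185846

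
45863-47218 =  - 1355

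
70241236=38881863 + 31359373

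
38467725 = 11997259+26470466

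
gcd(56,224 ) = 56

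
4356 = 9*484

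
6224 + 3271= 9495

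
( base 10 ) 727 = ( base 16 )2d7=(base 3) 222221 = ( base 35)kr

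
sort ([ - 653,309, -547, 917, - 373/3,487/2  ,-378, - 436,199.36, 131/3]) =[ - 653, - 547, - 436, - 378, - 373/3, 131/3, 199.36, 487/2, 309,917]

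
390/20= 39/2=   19.50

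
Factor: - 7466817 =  - 3^1*461^1*5399^1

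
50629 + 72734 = 123363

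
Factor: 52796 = 2^2 * 67^1*197^1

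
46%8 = 6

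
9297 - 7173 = 2124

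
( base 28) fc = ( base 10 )432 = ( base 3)121000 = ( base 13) 273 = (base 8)660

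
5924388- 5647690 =276698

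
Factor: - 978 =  - 2^1*3^1 * 163^1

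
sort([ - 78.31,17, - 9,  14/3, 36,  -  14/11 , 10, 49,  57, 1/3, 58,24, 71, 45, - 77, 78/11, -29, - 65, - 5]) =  [ - 78.31 , - 77, -65 ,  -  29, - 9, - 5, - 14/11 , 1/3 , 14/3,78/11,10 , 17, 24,36,45, 49,57,58, 71 ]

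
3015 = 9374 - 6359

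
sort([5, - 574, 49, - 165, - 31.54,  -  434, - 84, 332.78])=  [ - 574, - 434, - 165,  -  84,-31.54,5, 49,332.78 ]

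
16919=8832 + 8087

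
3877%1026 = 799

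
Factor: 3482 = 2^1 *1741^1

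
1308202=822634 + 485568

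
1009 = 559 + 450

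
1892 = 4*473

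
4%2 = 0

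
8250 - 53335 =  - 45085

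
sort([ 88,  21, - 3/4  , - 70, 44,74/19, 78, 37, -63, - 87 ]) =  [ - 87, - 70, - 63,  -  3/4, 74/19, 21,  37, 44, 78,  88]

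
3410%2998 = 412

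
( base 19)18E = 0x20F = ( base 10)527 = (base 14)299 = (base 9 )645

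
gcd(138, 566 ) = 2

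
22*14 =308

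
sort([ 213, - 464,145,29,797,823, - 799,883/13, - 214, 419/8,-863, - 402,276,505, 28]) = [ - 863,  -  799, - 464,  -  402, - 214, 28,  29, 419/8,883/13, 145, 213,276,505,797,823]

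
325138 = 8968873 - 8643735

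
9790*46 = 450340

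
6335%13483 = 6335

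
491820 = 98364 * 5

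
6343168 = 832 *7624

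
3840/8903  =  3840/8903 = 0.43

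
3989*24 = 95736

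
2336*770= 1798720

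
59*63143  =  3725437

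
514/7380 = 257/3690 = 0.07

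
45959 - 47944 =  - 1985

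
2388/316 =597/79 = 7.56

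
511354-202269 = 309085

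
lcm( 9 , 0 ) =0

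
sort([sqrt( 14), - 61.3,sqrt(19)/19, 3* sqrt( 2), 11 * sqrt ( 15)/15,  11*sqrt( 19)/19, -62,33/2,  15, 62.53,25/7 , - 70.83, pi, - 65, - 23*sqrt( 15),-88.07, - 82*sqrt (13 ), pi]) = [ - 82*sqrt( 13), - 23 * sqrt( 15 ), - 88.07 , - 70.83, - 65, - 62, - 61.3, sqrt( 19 )/19, 11*sqrt( 19 )/19, 11*sqrt (15)/15, pi, pi, 25/7, sqrt (14 ), 3*sqrt( 2 ),15,  33/2, 62.53]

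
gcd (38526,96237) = 3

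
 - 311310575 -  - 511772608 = 200462033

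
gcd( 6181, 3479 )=7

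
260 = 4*65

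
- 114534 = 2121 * ( - 54 ) 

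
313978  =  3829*82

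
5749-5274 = 475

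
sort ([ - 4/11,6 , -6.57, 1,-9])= [ - 9,- 6.57,-4/11, 1, 6]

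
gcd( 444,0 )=444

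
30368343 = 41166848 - 10798505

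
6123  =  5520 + 603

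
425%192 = 41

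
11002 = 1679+9323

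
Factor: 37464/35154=892/837= 2^2 *3^( - 3)*31^(-1 )*223^1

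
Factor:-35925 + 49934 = 14009 = 14009^1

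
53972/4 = 13493 = 13493.00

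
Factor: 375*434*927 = 2^1*3^3*5^3*7^1*31^1*103^1 = 150869250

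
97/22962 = 97/22962= 0.00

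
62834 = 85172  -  22338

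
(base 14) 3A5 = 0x2dd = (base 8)1335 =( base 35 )kx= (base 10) 733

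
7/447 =7/447 = 0.02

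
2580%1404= 1176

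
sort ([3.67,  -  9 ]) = [ - 9,3.67]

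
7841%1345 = 1116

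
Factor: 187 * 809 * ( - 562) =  - 85021046 = - 2^1 * 11^1 *17^1*281^1*809^1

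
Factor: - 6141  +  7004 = 863^1=863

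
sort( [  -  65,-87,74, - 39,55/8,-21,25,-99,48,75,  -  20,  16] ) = [ - 99, - 87, - 65, - 39, - 21,  -  20,55/8, 16 , 25,48,74  ,  75 ]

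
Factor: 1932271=11^1 *17^1*10333^1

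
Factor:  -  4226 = -2^1*2113^1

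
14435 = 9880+4555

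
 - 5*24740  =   - 123700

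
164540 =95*1732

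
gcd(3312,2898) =414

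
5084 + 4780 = 9864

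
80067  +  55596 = 135663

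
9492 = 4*2373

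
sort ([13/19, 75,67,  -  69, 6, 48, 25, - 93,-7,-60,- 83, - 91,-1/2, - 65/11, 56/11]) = [-93 ,-91, - 83, - 69,-60, - 7,-65/11,-1/2, 13/19, 56/11, 6, 25, 48, 67, 75 ] 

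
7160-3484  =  3676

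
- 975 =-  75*13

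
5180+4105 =9285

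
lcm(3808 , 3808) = 3808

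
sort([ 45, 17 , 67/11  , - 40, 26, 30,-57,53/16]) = [ - 57, - 40, 53/16, 67/11,17, 26, 30, 45]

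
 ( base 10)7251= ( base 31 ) 7gs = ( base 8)16123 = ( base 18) 146f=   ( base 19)111C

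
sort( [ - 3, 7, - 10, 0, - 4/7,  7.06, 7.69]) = [  -  10, - 3, - 4/7, 0 , 7, 7.06, 7.69 ] 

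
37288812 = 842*44286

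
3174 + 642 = 3816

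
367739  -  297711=70028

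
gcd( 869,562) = 1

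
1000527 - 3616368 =-2615841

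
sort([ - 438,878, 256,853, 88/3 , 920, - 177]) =[-438,  -  177, 88/3,256,853, 878,920 ]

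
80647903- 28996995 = 51650908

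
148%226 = 148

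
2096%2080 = 16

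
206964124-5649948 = 201314176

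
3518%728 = 606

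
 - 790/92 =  - 395/46 = - 8.59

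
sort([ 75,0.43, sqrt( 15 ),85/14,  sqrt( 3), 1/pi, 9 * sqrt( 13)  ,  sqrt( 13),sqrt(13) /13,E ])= [ sqrt( 13)/13, 1/pi, 0.43,sqrt( 3 )  ,  E, sqrt( 13 ), sqrt (15 ),85/14,9*sqrt(13), 75] 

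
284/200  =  1+21/50= 1.42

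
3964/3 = 3964/3 =1321.33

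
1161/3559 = 1161/3559 = 0.33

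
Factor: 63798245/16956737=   5^1* 7^1*109^1*2389^1 *2422391^( - 1) =9114035/2422391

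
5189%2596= 2593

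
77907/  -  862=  - 91 + 535/862 = -90.38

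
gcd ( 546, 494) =26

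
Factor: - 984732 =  - 2^2* 3^1*7^1 * 19^1 * 617^1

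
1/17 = 1/17= 0.06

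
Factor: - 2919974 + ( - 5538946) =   -  8458920 = - 2^3*3^2* 5^1 *23497^1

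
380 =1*380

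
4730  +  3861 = 8591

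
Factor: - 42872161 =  - 23^1*43^1*67^1*647^1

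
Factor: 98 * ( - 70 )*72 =  -  2^5 * 3^2*5^1*7^3 = - 493920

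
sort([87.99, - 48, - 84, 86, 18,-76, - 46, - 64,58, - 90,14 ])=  [ - 90, - 84, - 76,-64, - 48, - 46, 14,18,58, 86 , 87.99]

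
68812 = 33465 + 35347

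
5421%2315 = 791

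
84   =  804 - 720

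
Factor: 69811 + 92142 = 11^1*14723^1 = 161953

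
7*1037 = 7259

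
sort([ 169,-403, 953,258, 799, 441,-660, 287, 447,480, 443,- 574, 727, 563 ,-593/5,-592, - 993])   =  [-993 , -660, - 592 , - 574  ,  -  403,-593/5, 169,258,287, 441,443,447, 480,563,727, 799, 953]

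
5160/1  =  5160 = 5160.00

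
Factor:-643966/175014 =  - 3^(-3) * 7^( - 1 )*463^(-1 )*321983^1 = -321983/87507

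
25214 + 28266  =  53480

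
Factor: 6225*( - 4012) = - 2^2*3^1*5^2*17^1*59^1 * 83^1 = - 24974700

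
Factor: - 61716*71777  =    -  2^2*3^1*37^1*139^1*71777^1 = - 4429789332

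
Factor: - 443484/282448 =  - 2^(-2 )*3^2*97^1*139^(  -  1)   =  - 873/556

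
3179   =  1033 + 2146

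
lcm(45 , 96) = 1440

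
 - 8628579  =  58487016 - 67115595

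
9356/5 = 1871 + 1/5 = 1871.20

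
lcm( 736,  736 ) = 736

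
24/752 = 3/94  =  0.03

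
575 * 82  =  47150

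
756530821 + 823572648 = 1580103469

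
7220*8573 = 61897060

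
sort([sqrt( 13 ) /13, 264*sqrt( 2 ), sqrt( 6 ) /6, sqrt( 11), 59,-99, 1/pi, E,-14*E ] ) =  [ - 99, - 14*E,sqrt(13) /13, 1/pi, sqrt( 6)/6 , E,sqrt(11 ),  59, 264*sqrt( 2 )]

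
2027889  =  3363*603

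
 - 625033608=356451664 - 981485272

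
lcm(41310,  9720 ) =165240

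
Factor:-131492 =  - 2^2*71^1*463^1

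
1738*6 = 10428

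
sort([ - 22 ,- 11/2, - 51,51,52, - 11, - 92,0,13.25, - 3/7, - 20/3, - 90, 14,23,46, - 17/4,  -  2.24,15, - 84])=[ - 92, - 90, - 84,-51,-22, - 11, - 20/3, - 11/2,-17/4,  -  2.24, - 3/7,0,13.25,14,  15,23,46, 51,  52]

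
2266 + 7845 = 10111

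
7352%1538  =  1200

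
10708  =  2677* 4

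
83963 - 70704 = 13259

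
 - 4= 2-6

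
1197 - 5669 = - 4472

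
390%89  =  34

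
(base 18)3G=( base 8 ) 106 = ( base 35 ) 20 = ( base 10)70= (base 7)130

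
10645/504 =21 + 61/504 = 21.12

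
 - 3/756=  -1 + 251/252  =  - 0.00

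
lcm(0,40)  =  0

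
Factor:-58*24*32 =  - 2^9*3^1*29^1 = - 44544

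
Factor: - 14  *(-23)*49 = 15778  =  2^1*7^3*23^1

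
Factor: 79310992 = 2^4 * 23^1*127^1  *  1697^1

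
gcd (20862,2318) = 2318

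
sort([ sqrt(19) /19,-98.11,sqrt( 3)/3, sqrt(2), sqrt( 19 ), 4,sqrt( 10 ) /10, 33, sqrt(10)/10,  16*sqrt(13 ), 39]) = [ - 98.11,  sqrt( 19) /19,sqrt( 10)/10,sqrt( 10) /10, sqrt( 3)/3,sqrt( 2 ),  4,  sqrt( 19 ), 33, 39, 16*sqrt(13 ) ] 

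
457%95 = 77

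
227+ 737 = 964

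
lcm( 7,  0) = 0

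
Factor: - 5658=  - 2^1 * 3^1 *23^1 * 41^1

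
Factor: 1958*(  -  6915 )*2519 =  - 2^1*3^1*5^1 * 11^2 * 89^1*229^1*461^1   =  - 34106176830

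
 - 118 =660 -778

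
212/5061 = 212/5061 =0.04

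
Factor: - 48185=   -  5^1 * 23^1*419^1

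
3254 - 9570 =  - 6316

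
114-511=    - 397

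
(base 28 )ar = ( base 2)100110011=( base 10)307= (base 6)1231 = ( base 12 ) 217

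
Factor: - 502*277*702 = -97615908 = - 2^2 * 3^3*13^1*251^1 * 277^1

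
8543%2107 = 115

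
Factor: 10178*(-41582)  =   - 423221596=- 2^2*7^1*17^1*727^1*1223^1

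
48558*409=19860222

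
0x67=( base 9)124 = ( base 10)103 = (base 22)4F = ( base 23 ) 4B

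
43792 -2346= 41446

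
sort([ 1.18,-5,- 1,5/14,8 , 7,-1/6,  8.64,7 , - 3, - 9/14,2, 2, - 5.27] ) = [ - 5.27, - 5,-3, - 1,  -  9/14,  -  1/6, 5/14,1.18, 2,  2, 7,7, 8, 8.64]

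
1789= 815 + 974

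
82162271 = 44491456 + 37670815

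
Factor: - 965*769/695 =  - 139^(-1 )*193^1 * 769^1= - 148417/139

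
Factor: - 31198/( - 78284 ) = 2^( - 1 ) * 19^1*821^1 * 19571^( - 1 ) = 15599/39142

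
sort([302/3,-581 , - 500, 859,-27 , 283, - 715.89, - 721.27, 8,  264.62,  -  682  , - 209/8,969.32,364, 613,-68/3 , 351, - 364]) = [-721.27,-715.89, - 682, - 581, - 500, - 364, - 27,  -  209/8,-68/3,8,302/3, 264.62, 283,351,364,613,859,969.32]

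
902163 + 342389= 1244552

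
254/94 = 127/47=2.70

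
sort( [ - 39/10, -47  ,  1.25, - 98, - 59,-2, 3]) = [ - 98, - 59,-47,-39/10,  -  2,1.25,3]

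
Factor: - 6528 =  - 2^7*3^1*17^1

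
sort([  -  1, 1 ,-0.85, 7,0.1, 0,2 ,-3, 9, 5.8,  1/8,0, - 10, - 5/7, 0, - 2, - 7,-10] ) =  [-10,  -  10,-7, - 3, - 2, - 1,-0.85,-5/7,  0, 0 , 0, 0.1,1/8, 1,  2, 5.8,7  ,  9 ]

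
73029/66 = 1106 + 1/2 = 1106.50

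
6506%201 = 74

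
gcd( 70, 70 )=70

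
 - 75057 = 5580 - 80637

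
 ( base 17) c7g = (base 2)111000010011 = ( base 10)3603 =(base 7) 13335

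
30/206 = 15/103  =  0.15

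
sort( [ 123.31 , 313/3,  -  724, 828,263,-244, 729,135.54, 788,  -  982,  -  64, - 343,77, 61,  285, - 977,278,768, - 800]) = [ - 982, - 977, - 800, - 724, - 343, - 244, - 64,61, 77,  313/3,123.31,135.54,263,278,285,729, 768,788,828]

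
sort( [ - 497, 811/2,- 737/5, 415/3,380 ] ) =[ - 497, - 737/5, 415/3, 380, 811/2]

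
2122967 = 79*26873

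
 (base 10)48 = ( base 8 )60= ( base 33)1f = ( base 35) 1D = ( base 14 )36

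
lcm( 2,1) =2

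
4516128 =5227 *864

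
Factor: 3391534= 2^1*17^1*23^1*4337^1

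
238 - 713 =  - 475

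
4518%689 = 384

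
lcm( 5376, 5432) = 521472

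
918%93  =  81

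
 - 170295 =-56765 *3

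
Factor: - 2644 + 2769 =125=5^3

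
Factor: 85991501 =101^1*851401^1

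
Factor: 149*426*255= 2^1 *3^2 * 5^1* 17^1*71^1 * 149^1 = 16185870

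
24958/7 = 3565 + 3/7 = 3565.43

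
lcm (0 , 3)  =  0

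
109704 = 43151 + 66553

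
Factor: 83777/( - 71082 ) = -2^( - 1 ) *3^( - 2)*11^(  -  1)*359^(-1)*83777^1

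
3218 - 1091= 2127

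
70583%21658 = 5609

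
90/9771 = 30/3257 = 0.01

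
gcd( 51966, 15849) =9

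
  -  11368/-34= 5684/17 = 334.35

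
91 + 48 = 139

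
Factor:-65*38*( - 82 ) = 202540=2^2*5^1*13^1*19^1*41^1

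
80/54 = 1 + 13/27 = 1.48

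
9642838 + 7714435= 17357273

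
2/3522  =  1/1761 = 0.00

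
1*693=693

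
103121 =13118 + 90003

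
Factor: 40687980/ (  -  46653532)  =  -10171995/11663383 = - 3^1*5^1 *61^( - 1)* 71^( - 1)*2693^( - 1) * 678133^1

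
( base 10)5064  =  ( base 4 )1033020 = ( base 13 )23C7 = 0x13c8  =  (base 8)11710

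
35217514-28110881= 7106633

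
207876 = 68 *3057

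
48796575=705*69215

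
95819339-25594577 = 70224762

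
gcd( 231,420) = 21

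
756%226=78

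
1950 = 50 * 39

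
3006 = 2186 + 820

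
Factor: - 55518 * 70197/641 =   -  3897197046/641 =-2^1 * 3^2 * 19^1*487^1* 641^( - 1)*23399^1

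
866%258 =92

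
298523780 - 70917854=227605926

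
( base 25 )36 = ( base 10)81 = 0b1010001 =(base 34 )2d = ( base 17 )4D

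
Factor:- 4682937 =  - 3^1*7^1*173^1*1289^1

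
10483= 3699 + 6784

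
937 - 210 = 727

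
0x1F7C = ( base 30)8SK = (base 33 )7d8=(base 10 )8060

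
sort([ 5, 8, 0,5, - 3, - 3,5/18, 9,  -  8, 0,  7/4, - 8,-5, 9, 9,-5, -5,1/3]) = [ - 8,  -  8,-5 ,  -  5,-5, - 3, - 3, 0,  0, 5/18, 1/3, 7/4,5,5 , 8, 9, 9, 9 ] 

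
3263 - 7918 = -4655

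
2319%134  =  41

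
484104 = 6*80684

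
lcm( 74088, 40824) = 2000376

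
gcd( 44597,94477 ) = 1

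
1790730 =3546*505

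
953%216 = 89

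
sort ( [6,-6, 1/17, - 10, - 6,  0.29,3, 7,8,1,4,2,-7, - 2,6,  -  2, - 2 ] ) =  [ - 10,- 7, - 6, - 6, - 2,  -  2,-2 , 1/17 , 0.29,1,2,  3,4,6,6,7,8 ] 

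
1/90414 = 1/90414 = 0.00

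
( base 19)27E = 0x365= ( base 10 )869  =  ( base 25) 19j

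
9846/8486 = 4923/4243 = 1.16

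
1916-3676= - 1760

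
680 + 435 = 1115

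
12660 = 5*2532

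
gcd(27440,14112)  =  784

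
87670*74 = 6487580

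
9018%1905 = 1398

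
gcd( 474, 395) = 79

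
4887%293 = 199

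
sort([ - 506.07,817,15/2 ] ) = [- 506.07, 15/2, 817 ] 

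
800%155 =25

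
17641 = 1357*13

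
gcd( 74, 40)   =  2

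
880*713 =627440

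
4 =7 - 3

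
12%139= 12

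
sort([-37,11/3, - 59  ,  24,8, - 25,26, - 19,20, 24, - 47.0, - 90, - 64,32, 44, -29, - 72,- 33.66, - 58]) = [ - 90, - 72, - 64, - 59, - 58,- 47.0, - 37 , - 33.66, -29,  -  25, - 19,  11/3,8,20, 24,24,26, 32,44]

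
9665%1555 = 335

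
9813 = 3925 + 5888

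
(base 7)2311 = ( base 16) 349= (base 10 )841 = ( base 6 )3521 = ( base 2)1101001001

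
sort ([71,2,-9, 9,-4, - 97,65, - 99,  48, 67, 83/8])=[ - 99,  -  97,-9, - 4, 2,  9, 83/8, 48, 65, 67,71]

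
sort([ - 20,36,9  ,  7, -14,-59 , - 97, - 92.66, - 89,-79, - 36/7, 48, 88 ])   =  [ - 97, - 92.66, - 89, -79, - 59, - 20, - 14, - 36/7,7,9,36,48, 88] 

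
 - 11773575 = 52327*(- 225 ) 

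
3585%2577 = 1008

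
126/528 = 21/88 = 0.24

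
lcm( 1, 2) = 2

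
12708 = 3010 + 9698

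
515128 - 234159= 280969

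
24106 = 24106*1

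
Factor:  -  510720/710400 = -5^( - 1 )*7^1 *19^1*37^(-1) = - 133/185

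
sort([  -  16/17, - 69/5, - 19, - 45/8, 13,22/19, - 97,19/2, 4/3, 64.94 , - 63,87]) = [-97, - 63, - 19,- 69/5, -45/8, - 16/17,22/19,4/3, 19/2, 13,64.94,87]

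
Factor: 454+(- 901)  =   - 3^1*149^1  =  - 447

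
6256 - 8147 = -1891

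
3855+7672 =11527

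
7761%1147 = 879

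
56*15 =840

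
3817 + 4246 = 8063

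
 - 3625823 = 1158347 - 4784170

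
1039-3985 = - 2946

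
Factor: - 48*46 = -2208 = - 2^5*3^1*23^1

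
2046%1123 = 923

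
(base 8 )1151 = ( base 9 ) 755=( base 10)617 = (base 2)1001101001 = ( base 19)1D9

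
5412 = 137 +5275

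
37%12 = 1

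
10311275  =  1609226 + 8702049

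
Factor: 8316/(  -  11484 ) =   -  3^1 * 7^1*29^( - 1)  =  - 21/29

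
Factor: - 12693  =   - 3^1*4231^1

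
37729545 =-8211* ( - 4595)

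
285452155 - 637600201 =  - 352148046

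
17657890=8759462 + 8898428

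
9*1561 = 14049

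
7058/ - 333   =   - 7058/333= - 21.20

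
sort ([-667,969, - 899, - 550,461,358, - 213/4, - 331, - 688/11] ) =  [ - 899, - 667, - 550,-331,-688/11, - 213/4, 358,461,969 ] 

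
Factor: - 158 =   -  2^1 * 79^1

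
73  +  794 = 867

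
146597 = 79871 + 66726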